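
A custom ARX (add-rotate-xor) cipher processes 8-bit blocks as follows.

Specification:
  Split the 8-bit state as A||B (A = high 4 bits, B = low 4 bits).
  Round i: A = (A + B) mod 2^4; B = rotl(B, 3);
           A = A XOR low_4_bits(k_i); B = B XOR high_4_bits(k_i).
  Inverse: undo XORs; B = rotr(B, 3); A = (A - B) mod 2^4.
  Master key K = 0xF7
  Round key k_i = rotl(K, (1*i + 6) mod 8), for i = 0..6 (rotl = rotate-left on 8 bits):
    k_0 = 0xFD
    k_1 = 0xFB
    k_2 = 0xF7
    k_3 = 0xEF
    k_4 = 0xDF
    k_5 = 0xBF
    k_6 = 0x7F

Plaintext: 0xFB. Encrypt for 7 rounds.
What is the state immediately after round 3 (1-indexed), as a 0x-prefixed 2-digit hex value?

0x78

s_0 = plaintext = 0xFB
s_1 = Round(s_0, k_0) = 0x72
s_2 = Round(s_1, k_1) = 0x2E
s_3 = Round(s_2, k_2) = 0x78
s_4 = Round(s_3, k_3) = 0x0A
s_5 = Round(s_4, k_4) = 0x58
s_6 = Round(s_5, k_5) = 0x2F
s_7 = Round(s_6, k_6) = 0xE8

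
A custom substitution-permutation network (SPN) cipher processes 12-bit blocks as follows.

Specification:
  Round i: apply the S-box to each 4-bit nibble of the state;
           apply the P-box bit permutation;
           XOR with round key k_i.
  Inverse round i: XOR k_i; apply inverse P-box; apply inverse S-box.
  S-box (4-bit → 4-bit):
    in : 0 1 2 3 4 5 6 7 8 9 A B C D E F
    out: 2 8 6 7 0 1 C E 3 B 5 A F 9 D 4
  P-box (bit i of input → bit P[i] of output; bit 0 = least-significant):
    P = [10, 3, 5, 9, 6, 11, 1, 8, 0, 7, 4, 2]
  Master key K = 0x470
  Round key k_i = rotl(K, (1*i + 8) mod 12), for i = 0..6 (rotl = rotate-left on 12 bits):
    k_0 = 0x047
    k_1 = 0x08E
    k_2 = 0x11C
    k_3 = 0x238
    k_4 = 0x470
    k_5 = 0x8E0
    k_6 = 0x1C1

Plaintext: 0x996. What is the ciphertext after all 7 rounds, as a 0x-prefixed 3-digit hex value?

0x017

s_0 = plaintext = 0x996
s_1 = Round(s_0, k_0) = 0xBA2
s_2 = Round(s_1, k_1) = 0x060
s_3 = Round(s_2, k_2) = 0x096
s_4 = Round(s_3, k_3) = 0x9D8
s_5 = Round(s_4, k_4) = 0x1BD
s_6 = Round(s_5, k_5) = 0x7E4
s_7 = Round(s_6, k_6) = 0x017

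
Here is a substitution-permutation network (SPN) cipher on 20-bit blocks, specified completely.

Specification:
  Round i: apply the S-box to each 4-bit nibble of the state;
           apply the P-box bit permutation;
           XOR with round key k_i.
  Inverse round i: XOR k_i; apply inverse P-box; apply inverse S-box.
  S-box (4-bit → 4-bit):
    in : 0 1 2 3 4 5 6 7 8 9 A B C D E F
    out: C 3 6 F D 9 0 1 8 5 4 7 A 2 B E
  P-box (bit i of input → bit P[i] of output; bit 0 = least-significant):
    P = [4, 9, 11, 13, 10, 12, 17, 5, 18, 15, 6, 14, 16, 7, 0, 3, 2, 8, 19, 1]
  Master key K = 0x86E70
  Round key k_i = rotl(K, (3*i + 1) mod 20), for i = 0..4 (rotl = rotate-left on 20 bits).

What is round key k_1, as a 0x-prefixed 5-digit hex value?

0x6E708

K = 0x86E70
k_0 = rotl(K, (3*0+1) mod 20) = rotl(K, 1) = 0x0DCE1
k_1 = rotl(K, (3*1+1) mod 20) = rotl(K, 4) = 0x6E708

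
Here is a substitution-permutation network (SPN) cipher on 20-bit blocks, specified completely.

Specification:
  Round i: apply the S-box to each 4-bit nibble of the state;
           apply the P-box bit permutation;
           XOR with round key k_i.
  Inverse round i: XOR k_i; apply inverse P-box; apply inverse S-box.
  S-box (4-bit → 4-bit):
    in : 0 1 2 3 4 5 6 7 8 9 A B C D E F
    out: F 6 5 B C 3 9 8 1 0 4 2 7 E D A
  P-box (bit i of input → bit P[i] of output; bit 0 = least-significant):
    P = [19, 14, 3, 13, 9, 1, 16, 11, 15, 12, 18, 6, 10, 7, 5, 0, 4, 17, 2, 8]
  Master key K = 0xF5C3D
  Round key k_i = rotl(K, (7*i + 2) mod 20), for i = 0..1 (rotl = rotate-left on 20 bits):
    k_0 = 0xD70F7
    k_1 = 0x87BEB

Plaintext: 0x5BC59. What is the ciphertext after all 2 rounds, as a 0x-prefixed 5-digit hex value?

s_0 = plaintext = 0x5BC59
s_1 = Round(s_0, k_0) = 0xBE265
s_2 = Round(s_1, k_1) = 0x6B5CA

0x6B5CA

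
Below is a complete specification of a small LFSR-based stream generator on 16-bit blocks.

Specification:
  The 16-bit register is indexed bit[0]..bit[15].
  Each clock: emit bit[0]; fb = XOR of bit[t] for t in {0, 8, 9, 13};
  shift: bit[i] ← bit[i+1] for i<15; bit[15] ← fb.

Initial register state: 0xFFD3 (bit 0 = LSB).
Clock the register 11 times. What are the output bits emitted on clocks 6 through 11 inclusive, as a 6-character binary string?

reg_0 = 0xFFD3
clock 1: out=1, reg = 0x7FE9
clock 2: out=1, reg = 0x3FF4
clock 3: out=0, reg = 0x9FFA
clock 4: out=0, reg = 0x4FFD
clock 5: out=1, reg = 0xA7FE
clock 6: out=0, reg = 0xD3FF
clock 7: out=1, reg = 0xE9FF
clock 8: out=1, reg = 0xF4FF
clock 9: out=1, reg = 0x7A7F
clock 10: out=1, reg = 0xBD3F
clock 11: out=1, reg = 0xDE9F

011111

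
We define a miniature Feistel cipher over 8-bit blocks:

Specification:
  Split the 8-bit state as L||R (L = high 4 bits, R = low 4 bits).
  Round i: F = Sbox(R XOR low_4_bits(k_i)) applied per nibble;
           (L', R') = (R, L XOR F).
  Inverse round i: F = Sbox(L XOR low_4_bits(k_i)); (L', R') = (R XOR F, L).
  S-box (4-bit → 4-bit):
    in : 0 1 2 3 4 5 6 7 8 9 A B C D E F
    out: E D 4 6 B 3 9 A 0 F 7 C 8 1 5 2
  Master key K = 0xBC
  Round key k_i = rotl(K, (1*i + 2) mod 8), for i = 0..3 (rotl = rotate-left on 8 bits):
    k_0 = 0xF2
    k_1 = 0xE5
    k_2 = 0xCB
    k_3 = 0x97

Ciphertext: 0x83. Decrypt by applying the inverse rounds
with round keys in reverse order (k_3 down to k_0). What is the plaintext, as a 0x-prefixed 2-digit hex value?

0x46

s_0 = ciphertext = 0x83
s_1 = InvRound(s_0, k_3) = 0x18
s_2 = InvRound(s_1, k_2) = 0xF1
s_3 = InvRound(s_2, k_1) = 0x6F
s_4 = InvRound(s_3, k_0) = 0x46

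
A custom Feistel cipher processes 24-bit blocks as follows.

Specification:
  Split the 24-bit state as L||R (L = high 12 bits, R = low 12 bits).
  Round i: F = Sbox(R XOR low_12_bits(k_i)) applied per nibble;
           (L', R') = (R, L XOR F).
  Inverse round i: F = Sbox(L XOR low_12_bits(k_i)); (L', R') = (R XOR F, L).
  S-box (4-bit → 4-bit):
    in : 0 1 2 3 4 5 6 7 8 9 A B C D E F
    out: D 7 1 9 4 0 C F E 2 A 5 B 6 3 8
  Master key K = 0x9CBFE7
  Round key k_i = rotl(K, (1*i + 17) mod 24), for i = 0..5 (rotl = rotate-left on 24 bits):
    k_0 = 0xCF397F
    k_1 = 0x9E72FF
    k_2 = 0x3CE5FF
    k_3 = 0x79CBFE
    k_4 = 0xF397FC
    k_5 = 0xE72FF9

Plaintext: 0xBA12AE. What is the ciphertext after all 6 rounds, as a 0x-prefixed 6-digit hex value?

0x3601F9

s_0 = plaintext = 0xBA12AE
s_1 = Round(s_0, k_0) = 0x2AEEC6
s_2 = Round(s_1, k_1) = 0xEC693C
s_3 = Round(s_2, k_2) = 0x93C57F
s_4 = Round(s_3, k_3) = 0x57FADB
s_5 = Round(s_4, k_4) = 0xADB360
s_6 = Round(s_5, k_5) = 0x3601F9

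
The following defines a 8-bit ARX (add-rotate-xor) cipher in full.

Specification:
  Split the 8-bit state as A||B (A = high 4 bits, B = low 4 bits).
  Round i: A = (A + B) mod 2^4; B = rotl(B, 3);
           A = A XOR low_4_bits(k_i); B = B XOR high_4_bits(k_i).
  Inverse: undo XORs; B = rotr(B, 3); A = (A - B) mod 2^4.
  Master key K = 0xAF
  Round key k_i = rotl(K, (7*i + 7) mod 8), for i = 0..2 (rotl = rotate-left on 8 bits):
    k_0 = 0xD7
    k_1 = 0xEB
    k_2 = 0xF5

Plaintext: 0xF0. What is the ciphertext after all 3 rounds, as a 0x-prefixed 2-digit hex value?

0xBF

s_0 = plaintext = 0xF0
s_1 = Round(s_0, k_0) = 0x8D
s_2 = Round(s_1, k_1) = 0xE0
s_3 = Round(s_2, k_2) = 0xBF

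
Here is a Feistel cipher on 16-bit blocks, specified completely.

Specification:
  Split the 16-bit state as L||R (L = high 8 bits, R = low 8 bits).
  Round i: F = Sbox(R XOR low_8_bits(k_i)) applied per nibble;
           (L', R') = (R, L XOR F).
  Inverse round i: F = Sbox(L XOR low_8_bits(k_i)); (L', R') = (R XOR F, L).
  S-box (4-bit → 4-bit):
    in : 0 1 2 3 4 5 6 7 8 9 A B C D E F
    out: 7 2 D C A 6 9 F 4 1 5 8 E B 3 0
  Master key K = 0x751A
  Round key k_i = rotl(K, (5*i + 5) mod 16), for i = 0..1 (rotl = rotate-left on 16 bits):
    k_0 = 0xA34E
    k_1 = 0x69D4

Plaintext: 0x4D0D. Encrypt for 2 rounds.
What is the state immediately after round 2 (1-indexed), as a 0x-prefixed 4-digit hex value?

s_0 = plaintext = 0x4D0D
s_1 = Round(s_0, k_0) = 0x0DE1
s_2 = Round(s_1, k_1) = 0xE1CB

0xE1CB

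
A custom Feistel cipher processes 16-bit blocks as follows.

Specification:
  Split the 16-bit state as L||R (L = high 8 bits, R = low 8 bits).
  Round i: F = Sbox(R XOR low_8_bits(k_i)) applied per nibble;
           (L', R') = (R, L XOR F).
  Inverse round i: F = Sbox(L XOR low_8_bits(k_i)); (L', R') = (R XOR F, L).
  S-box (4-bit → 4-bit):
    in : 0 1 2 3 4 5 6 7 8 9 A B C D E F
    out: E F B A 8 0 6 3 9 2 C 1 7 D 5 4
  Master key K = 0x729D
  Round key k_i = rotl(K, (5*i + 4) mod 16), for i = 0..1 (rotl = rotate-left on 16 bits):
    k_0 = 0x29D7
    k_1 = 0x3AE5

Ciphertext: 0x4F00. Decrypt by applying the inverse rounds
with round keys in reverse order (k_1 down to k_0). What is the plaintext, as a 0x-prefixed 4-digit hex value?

s_0 = ciphertext = 0x4F00
s_1 = InvRound(s_0, k_1) = 0xCC4F
s_2 = InvRound(s_1, k_0) = 0xBECC

0xBECC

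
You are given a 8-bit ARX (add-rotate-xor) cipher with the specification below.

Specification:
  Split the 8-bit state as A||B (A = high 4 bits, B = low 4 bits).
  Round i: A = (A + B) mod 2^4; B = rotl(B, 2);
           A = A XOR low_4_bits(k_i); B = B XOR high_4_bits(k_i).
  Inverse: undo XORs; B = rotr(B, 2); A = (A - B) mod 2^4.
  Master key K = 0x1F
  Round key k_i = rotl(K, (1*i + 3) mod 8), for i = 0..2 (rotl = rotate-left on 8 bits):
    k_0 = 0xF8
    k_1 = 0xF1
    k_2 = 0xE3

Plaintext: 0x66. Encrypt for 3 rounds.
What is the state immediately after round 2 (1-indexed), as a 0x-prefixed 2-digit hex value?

0xB6

s_0 = plaintext = 0x66
s_1 = Round(s_0, k_0) = 0x46
s_2 = Round(s_1, k_1) = 0xB6
s_3 = Round(s_2, k_2) = 0x27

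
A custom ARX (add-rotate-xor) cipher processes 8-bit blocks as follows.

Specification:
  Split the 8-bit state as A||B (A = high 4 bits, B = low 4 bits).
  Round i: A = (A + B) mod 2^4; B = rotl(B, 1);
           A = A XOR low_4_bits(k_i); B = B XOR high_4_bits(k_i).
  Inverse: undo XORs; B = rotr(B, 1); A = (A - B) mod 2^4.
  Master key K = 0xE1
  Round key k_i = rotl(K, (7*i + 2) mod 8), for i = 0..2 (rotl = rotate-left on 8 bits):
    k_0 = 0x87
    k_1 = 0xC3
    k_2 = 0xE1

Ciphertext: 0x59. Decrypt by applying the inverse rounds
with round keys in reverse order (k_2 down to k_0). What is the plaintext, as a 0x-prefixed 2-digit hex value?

s_0 = ciphertext = 0x59
s_1 = InvRound(s_0, k_2) = 0x9B
s_2 = InvRound(s_1, k_1) = 0xFB
s_3 = InvRound(s_2, k_0) = 0xF9

0xF9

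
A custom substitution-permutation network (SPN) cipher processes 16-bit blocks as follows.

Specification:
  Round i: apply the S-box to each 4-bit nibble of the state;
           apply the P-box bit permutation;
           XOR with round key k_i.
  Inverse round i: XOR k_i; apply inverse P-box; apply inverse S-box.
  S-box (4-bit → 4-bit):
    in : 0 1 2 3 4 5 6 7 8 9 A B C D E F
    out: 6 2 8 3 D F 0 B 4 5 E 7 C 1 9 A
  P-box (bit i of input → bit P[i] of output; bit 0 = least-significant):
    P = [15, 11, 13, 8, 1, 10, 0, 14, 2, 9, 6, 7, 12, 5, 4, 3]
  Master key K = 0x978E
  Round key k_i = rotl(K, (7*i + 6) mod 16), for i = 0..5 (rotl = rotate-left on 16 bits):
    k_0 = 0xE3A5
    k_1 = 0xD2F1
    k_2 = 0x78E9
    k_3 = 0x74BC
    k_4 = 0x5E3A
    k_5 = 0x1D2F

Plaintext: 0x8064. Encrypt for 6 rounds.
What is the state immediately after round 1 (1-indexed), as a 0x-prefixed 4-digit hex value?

s_0 = plaintext = 0x8064
s_1 = Round(s_0, k_0) = 0x40F5
s_2 = Round(s_1, k_1) = 0x2DA9
s_3 = Round(s_2, k_2) = 0x9CE4
s_4 = Round(s_3, k_3) = 0x856E
s_5 = Round(s_4, k_4) = 0xDDEE
s_6 = Round(s_5, k_5) = 0xCC29

0x40F5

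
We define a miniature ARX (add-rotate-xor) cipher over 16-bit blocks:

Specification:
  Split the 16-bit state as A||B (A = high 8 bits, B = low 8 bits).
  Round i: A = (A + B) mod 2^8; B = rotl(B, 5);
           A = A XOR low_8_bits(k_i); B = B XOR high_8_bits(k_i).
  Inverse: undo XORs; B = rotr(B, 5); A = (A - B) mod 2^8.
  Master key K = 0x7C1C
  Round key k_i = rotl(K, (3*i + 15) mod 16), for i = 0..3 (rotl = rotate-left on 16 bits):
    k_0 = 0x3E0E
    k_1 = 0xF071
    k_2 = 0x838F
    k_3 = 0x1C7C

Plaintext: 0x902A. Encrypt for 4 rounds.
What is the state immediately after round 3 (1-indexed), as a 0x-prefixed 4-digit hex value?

s_0 = plaintext = 0x902A
s_1 = Round(s_0, k_0) = 0xB47B
s_2 = Round(s_1, k_1) = 0x5E9F
s_3 = Round(s_2, k_2) = 0x7270
s_4 = Round(s_3, k_3) = 0x9E12

0x7270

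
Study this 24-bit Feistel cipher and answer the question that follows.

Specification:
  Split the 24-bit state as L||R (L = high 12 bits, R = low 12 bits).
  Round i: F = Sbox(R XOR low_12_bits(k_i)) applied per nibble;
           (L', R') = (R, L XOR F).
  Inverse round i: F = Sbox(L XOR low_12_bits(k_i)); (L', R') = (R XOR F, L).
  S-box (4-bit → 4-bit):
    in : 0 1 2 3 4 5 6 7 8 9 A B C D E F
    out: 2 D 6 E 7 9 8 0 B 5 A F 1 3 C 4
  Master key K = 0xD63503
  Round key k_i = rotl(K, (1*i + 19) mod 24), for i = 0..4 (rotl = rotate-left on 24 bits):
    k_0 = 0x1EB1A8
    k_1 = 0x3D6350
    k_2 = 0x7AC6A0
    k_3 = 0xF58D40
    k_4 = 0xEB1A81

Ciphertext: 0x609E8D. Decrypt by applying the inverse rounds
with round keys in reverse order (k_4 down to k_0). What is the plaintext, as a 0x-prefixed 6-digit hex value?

0xF6371E

s_0 = ciphertext = 0x609E8D
s_1 = InvRound(s_0, k_4) = 0xF36609
s_2 = InvRound(s_1, k_3) = 0x001F36
s_3 = InvRound(s_2, k_2) = 0x79B001
s_4 = InvRound(s_3, k_1) = 0x71E79B
s_5 = InvRound(s_4, k_0) = 0xF6371E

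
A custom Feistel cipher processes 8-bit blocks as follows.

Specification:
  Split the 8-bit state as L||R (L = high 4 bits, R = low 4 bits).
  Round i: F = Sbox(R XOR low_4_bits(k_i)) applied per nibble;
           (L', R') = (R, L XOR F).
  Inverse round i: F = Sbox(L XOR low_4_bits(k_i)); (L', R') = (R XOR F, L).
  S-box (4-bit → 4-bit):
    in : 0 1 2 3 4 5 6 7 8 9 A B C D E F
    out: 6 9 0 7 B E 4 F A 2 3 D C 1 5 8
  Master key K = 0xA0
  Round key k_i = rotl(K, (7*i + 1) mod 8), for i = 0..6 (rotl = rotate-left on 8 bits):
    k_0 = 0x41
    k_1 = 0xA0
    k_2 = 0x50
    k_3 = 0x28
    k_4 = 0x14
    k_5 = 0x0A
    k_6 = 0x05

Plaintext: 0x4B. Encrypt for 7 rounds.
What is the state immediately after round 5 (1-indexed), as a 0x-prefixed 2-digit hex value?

s_0 = plaintext = 0x4B
s_1 = Round(s_0, k_0) = 0xB7
s_2 = Round(s_1, k_1) = 0x74
s_3 = Round(s_2, k_2) = 0x4C
s_4 = Round(s_3, k_3) = 0xCF
s_5 = Round(s_4, k_4) = 0xF1
s_6 = Round(s_5, k_5) = 0x12
s_7 = Round(s_6, k_6) = 0x2E

0xF1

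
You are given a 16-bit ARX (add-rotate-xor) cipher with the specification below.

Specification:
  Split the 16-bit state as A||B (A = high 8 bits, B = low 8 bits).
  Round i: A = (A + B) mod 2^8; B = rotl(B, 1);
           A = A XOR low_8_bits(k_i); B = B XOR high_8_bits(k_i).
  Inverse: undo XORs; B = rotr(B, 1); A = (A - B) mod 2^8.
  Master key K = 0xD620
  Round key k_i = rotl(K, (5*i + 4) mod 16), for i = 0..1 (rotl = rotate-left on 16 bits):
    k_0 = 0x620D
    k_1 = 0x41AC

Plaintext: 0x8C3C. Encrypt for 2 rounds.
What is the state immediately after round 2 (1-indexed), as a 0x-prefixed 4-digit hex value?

s_0 = plaintext = 0x8C3C
s_1 = Round(s_0, k_0) = 0xC51A
s_2 = Round(s_1, k_1) = 0x7375

0x7375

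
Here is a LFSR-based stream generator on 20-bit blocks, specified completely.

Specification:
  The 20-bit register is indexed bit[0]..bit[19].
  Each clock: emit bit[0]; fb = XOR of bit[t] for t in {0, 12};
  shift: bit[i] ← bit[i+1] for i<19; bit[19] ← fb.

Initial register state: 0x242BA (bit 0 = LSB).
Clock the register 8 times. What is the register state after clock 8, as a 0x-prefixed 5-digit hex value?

reg_0 = 0x242BA
clock 1: out=0, reg = 0x1215D
clock 2: out=1, reg = 0x890AE
clock 3: out=0, reg = 0xC4857
clock 4: out=1, reg = 0xE242B
clock 5: out=1, reg = 0xF1215
clock 6: out=1, reg = 0x7890A
clock 7: out=0, reg = 0x3C485
clock 8: out=1, reg = 0x9E242

0x9E242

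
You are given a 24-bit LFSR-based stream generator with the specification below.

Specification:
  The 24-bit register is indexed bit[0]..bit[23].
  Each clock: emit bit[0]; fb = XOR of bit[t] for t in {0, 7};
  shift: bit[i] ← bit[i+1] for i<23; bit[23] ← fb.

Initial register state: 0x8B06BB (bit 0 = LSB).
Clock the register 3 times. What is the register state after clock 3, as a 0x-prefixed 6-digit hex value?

0xD160D7

reg_0 = 0x8B06BB
clock 1: out=1, reg = 0x45835D
clock 2: out=1, reg = 0xA2C1AE
clock 3: out=0, reg = 0xD160D7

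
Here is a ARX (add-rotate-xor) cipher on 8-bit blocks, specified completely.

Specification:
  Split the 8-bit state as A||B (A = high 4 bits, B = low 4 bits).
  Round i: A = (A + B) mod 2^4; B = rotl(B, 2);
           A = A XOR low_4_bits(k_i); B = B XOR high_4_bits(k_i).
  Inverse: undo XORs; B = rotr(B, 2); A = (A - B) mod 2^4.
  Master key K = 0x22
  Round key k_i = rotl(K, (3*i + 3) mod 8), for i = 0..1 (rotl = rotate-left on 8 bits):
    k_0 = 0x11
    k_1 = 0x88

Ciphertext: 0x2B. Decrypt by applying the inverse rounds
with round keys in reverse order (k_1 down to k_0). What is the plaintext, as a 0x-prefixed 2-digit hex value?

s_0 = ciphertext = 0x2B
s_1 = InvRound(s_0, k_1) = 0xEC
s_2 = InvRound(s_1, k_0) = 0x87

0x87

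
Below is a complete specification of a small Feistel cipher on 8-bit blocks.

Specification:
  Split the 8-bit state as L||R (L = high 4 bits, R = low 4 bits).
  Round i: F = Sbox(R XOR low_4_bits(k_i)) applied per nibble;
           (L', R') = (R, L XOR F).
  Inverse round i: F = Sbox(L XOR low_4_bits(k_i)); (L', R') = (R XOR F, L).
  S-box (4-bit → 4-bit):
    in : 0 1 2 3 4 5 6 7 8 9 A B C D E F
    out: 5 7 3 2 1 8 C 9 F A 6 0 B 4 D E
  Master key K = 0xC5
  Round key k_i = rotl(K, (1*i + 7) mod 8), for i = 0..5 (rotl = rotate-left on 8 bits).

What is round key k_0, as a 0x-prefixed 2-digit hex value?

0xE2

K = 0xC5
k_0 = rotl(K, (1*0+7) mod 8) = rotl(K, 7) = 0xE2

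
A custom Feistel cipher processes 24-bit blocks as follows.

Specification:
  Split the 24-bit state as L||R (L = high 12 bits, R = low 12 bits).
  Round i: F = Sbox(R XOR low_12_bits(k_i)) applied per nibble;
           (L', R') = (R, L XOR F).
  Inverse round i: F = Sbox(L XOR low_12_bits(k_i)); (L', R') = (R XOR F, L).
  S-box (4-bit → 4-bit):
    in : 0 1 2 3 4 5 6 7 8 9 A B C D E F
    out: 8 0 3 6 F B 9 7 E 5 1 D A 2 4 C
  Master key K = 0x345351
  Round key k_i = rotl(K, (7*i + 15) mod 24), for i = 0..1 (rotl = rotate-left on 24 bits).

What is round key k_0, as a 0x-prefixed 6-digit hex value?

K = 0x345351
k_0 = rotl(K, (7*0+15) mod 24) = rotl(K, 15) = 0xA89A29

0xA89A29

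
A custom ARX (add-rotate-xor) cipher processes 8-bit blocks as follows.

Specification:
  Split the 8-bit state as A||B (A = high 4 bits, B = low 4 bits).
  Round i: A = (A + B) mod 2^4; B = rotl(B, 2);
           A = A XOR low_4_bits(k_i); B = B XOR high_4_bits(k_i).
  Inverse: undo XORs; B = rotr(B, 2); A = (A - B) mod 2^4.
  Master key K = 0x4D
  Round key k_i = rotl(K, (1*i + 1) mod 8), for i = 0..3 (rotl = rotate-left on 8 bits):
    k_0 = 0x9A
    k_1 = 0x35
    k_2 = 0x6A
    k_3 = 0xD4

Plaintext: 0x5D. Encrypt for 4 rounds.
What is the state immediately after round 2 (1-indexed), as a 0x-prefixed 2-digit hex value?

s_0 = plaintext = 0x5D
s_1 = Round(s_0, k_0) = 0x8E
s_2 = Round(s_1, k_1) = 0x38
s_3 = Round(s_2, k_2) = 0x14
s_4 = Round(s_3, k_3) = 0x1C

0x38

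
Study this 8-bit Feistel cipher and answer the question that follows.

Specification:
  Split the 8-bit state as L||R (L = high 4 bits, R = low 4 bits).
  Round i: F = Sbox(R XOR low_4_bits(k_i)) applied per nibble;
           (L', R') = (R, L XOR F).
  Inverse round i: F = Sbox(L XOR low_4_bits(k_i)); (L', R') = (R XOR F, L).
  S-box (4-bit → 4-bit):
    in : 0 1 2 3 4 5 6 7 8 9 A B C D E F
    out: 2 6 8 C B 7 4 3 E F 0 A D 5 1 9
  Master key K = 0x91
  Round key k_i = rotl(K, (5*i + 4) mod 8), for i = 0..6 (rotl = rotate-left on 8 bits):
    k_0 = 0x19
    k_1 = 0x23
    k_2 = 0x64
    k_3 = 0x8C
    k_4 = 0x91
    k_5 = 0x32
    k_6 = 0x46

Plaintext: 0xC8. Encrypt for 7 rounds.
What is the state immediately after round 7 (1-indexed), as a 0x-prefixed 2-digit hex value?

0x5E

s_0 = plaintext = 0xC8
s_1 = Round(s_0, k_0) = 0x8A
s_2 = Round(s_1, k_1) = 0xA7
s_3 = Round(s_2, k_2) = 0x76
s_4 = Round(s_3, k_3) = 0x67
s_5 = Round(s_4, k_4) = 0x72
s_6 = Round(s_5, k_5) = 0x25
s_7 = Round(s_6, k_6) = 0x5E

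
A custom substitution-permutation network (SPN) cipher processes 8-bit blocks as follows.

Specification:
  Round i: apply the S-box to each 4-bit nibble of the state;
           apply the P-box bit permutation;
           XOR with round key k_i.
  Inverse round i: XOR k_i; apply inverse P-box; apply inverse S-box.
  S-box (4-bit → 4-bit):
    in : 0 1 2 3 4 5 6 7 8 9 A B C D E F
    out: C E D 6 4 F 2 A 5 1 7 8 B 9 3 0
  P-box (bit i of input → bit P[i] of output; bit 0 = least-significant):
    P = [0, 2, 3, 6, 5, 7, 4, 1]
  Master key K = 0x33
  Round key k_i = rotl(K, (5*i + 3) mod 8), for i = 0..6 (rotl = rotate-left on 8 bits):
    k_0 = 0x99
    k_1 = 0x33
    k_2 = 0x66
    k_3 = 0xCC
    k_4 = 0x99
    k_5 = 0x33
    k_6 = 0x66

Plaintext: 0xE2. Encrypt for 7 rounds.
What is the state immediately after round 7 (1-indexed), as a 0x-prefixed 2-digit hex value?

0x7B

s_0 = plaintext = 0xE2
s_1 = Round(s_0, k_0) = 0x70
s_2 = Round(s_1, k_1) = 0xF9
s_3 = Round(s_2, k_2) = 0x67
s_4 = Round(s_3, k_3) = 0x08
s_5 = Round(s_4, k_4) = 0x82
s_6 = Round(s_5, k_5) = 0x4A
s_7 = Round(s_6, k_6) = 0x7B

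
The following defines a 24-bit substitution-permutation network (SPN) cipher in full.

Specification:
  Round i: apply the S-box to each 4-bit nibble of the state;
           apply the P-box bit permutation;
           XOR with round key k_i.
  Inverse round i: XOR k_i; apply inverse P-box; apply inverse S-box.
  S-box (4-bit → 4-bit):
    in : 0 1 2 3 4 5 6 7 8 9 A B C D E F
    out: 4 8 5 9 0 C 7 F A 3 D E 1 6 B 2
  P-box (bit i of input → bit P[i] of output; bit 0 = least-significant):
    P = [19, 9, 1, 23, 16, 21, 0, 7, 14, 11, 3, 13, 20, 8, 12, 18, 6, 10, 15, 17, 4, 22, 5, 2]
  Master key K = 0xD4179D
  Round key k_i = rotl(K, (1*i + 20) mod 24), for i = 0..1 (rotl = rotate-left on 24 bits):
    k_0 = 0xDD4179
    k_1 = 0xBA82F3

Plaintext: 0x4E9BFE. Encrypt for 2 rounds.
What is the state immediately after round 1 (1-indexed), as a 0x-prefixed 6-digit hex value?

0x676E31

s_0 = plaintext = 0x4E9BFE
s_1 = Round(s_0, k_0) = 0x676E31
s_2 = Round(s_1, k_1) = 0x697F03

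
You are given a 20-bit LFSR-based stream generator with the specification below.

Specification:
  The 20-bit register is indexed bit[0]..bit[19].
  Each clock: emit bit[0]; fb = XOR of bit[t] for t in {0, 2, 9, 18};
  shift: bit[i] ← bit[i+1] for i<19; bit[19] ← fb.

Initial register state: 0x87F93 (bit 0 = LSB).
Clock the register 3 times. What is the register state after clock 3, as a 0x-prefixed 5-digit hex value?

reg_0 = 0x87F93
clock 1: out=1, reg = 0x43FC9
clock 2: out=1, reg = 0xA1FE4
clock 3: out=0, reg = 0x50FF2

0x50FF2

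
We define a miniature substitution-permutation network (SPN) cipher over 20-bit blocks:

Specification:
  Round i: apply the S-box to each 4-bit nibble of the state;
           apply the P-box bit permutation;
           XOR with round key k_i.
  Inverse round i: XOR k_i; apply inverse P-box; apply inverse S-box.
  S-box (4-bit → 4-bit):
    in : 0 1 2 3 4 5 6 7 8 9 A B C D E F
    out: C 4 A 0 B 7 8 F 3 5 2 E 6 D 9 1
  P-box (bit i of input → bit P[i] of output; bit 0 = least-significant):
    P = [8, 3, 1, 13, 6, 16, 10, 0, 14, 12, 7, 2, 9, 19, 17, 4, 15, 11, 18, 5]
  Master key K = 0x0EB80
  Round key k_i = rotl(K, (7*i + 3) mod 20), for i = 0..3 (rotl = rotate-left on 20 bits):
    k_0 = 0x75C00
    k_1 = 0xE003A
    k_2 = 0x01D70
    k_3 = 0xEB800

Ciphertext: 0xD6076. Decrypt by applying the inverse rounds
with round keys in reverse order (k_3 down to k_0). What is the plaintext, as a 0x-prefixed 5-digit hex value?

0x6B28D

s_0 = ciphertext = 0xD6076
s_1 = InvRound(s_0, k_3) = 0x40481
s_2 = InvRound(s_1, k_2) = 0xB6CEF
s_3 = InvRound(s_2, k_1) = 0xC6D76
s_4 = InvRound(s_3, k_0) = 0x6B28D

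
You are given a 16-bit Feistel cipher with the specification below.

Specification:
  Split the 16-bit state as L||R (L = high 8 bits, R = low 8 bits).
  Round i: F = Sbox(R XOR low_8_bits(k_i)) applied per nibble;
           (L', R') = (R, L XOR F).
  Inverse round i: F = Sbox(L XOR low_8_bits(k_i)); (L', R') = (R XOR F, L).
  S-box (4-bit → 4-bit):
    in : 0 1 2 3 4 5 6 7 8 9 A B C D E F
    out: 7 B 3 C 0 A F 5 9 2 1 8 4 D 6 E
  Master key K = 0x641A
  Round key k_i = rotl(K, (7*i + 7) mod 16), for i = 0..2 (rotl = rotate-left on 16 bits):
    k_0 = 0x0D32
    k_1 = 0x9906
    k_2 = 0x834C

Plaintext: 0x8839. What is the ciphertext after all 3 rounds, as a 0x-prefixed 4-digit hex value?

s_0 = plaintext = 0x8839
s_1 = Round(s_0, k_0) = 0x39F0
s_2 = Round(s_1, k_1) = 0xF0D6
s_3 = Round(s_2, k_2) = 0xD6D1

0xD6D1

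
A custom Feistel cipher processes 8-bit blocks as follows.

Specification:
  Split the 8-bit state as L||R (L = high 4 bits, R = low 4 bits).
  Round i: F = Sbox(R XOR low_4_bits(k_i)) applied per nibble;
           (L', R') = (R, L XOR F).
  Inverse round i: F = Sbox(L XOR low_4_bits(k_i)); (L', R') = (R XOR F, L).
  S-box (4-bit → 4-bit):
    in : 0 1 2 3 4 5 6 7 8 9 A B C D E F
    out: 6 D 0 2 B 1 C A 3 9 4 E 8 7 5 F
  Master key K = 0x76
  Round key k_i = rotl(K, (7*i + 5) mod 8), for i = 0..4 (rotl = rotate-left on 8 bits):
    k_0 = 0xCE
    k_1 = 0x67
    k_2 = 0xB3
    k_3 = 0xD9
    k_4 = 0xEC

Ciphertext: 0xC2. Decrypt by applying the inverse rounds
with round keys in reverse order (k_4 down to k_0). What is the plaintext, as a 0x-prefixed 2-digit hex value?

0x5D

s_0 = ciphertext = 0xC2
s_1 = InvRound(s_0, k_4) = 0x4C
s_2 = InvRound(s_1, k_3) = 0xB4
s_3 = InvRound(s_2, k_2) = 0x7B
s_4 = InvRound(s_3, k_1) = 0xD7
s_5 = InvRound(s_4, k_0) = 0x5D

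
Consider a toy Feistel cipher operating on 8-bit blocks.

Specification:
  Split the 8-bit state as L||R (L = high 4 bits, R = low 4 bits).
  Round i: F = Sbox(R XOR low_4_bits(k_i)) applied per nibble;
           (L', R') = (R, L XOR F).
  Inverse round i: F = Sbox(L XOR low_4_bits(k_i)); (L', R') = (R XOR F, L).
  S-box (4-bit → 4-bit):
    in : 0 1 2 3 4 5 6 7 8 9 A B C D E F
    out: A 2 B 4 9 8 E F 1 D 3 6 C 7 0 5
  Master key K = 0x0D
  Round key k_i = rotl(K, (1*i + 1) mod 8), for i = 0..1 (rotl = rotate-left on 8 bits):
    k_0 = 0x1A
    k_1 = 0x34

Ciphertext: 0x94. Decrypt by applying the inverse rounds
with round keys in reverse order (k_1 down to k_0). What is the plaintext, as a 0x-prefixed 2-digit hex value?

0x43

s_0 = ciphertext = 0x94
s_1 = InvRound(s_0, k_1) = 0x39
s_2 = InvRound(s_1, k_0) = 0x43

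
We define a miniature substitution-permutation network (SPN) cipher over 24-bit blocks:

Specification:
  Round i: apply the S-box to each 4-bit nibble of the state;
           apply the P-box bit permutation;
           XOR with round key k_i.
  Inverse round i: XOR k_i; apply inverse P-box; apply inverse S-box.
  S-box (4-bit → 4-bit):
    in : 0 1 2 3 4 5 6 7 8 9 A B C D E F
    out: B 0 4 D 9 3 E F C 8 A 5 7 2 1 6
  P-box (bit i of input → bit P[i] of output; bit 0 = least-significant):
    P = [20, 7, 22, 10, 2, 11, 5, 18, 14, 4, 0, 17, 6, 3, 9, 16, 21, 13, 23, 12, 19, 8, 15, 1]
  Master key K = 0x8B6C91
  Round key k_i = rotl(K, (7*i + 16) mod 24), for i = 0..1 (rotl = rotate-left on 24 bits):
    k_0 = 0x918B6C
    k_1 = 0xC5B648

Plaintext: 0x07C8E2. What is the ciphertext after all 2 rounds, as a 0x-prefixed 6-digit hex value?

0x3F312B

s_0 = plaintext = 0x07C8E2
s_1 = Round(s_0, k_0) = 0x7BB823
s_2 = Round(s_1, k_1) = 0x3F312B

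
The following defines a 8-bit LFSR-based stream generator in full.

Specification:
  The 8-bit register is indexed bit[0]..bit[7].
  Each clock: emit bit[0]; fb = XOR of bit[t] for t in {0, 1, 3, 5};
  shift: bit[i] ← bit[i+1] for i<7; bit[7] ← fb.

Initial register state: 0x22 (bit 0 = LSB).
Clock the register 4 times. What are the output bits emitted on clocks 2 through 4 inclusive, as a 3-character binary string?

100

reg_0 = 0x22
clock 1: out=0, reg = 0x11
clock 2: out=1, reg = 0x88
clock 3: out=0, reg = 0xC4
clock 4: out=0, reg = 0x62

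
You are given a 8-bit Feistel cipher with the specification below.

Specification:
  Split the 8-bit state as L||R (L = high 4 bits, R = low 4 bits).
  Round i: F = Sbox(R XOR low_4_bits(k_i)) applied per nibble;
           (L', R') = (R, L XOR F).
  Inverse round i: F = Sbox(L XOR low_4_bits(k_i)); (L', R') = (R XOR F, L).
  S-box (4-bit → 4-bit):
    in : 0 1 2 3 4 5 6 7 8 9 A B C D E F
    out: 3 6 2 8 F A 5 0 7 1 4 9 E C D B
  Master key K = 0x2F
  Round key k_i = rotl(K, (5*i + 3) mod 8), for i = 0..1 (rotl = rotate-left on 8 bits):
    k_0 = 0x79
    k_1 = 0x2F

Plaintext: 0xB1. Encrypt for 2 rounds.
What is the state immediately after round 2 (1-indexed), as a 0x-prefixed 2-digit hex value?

0xC9

s_0 = plaintext = 0xB1
s_1 = Round(s_0, k_0) = 0x1C
s_2 = Round(s_1, k_1) = 0xC9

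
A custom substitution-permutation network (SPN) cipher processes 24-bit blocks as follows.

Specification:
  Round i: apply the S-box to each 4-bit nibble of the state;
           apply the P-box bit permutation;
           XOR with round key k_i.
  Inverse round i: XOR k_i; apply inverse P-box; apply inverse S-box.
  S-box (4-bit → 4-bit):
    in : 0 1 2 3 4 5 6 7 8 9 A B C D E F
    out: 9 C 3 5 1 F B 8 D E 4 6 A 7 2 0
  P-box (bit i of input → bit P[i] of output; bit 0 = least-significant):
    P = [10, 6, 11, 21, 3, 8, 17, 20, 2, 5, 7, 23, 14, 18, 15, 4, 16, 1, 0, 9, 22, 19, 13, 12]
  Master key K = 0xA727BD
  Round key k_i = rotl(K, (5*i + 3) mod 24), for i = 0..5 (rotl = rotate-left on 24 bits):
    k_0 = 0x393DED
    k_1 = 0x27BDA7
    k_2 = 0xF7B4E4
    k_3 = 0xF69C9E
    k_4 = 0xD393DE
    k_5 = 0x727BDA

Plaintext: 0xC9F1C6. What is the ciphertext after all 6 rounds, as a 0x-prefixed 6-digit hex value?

0x202B3B

s_0 = plaintext = 0xC9F1C6
s_1 = Round(s_0, k_0) = 0x812A2E
s_2 = Round(s_1, k_1) = 0x63CE6E
s_3 = Round(s_2, k_2) = 0xAAA59D
s_4 = Round(s_3, k_3) = 0x64317B
s_5 = Round(s_4, k_4) = 0x0A4B1E
s_6 = Round(s_5, k_5) = 0x202B3B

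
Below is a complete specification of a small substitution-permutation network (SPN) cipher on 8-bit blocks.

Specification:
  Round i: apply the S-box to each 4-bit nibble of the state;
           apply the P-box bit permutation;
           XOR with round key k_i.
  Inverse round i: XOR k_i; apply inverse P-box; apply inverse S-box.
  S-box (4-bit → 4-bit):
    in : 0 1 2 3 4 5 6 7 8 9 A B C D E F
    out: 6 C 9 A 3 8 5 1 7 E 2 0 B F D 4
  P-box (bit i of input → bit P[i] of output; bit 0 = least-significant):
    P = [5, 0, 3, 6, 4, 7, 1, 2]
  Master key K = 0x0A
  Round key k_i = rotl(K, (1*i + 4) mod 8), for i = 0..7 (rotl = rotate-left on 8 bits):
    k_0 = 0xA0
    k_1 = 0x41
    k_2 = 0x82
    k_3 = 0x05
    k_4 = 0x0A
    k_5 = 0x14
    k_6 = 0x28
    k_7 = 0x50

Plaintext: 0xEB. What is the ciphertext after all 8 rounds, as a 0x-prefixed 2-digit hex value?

s_0 = plaintext = 0xEB
s_1 = Round(s_0, k_0) = 0xB6
s_2 = Round(s_1, k_1) = 0x69
s_3 = Round(s_2, k_2) = 0xD9
s_4 = Round(s_3, k_3) = 0xDA
s_5 = Round(s_4, k_4) = 0x9D
s_6 = Round(s_5, k_5) = 0xFB
s_7 = Round(s_6, k_6) = 0x2A
s_8 = Round(s_7, k_7) = 0x45

0x45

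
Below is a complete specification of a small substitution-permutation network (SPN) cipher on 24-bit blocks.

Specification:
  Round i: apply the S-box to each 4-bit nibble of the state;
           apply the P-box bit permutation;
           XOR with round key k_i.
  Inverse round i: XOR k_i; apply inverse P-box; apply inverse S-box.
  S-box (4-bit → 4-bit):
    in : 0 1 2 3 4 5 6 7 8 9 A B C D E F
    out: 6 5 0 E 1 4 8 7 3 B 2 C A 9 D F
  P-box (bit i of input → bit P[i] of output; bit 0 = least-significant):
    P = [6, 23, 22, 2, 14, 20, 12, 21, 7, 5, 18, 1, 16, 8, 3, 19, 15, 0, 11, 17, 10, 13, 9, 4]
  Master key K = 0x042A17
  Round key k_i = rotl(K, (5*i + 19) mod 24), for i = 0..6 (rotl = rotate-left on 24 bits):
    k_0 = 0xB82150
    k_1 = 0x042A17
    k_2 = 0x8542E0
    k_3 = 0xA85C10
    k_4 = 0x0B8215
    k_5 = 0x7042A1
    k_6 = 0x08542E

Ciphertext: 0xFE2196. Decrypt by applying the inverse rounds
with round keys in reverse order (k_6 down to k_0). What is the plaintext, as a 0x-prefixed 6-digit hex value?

s_0 = ciphertext = 0xFE2196
s_1 = InvRound(s_0, k_6) = 0x9607F0
s_2 = InvRound(s_1, k_5) = 0xDCA5D7
s_3 = InvRound(s_2, k_4) = 0x768EA7
s_4 = InvRound(s_3, k_3) = 0xB96F73
s_5 = InvRound(s_4, k_2) = 0x90CEC2
s_6 = InvRound(s_5, k_1) = 0x982189
s_7 = InvRound(s_6, k_0) = 0x6A5464

0x6A5464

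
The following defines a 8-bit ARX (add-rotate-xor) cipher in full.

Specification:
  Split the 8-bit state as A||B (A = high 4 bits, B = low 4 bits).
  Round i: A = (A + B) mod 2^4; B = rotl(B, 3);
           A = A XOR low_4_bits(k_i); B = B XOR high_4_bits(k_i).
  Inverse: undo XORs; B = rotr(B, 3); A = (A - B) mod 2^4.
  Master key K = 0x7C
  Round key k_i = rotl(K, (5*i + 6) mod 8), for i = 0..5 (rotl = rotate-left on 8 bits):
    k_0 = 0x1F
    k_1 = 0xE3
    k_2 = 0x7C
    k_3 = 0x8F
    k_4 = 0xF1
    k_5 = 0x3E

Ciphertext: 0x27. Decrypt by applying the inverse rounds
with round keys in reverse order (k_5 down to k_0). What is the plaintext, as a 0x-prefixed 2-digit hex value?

s_0 = ciphertext = 0x27
s_1 = InvRound(s_0, k_5) = 0x48
s_2 = InvRound(s_1, k_4) = 0x7E
s_3 = InvRound(s_2, k_3) = 0xCC
s_4 = InvRound(s_3, k_2) = 0x97
s_5 = InvRound(s_4, k_1) = 0x73
s_6 = InvRound(s_5, k_0) = 0x44

0x44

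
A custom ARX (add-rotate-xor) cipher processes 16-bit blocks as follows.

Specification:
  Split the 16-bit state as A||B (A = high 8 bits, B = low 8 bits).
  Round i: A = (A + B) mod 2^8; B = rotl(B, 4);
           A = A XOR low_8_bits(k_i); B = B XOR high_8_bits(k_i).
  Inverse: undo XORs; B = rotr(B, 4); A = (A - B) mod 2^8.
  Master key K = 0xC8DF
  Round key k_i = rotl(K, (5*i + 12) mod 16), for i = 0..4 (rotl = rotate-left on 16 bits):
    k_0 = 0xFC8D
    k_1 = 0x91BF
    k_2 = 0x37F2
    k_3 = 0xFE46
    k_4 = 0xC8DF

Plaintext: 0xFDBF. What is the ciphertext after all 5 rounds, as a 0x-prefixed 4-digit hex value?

s_0 = plaintext = 0xFDBF
s_1 = Round(s_0, k_0) = 0x3107
s_2 = Round(s_1, k_1) = 0x87E1
s_3 = Round(s_2, k_2) = 0x9A29
s_4 = Round(s_3, k_3) = 0x856C
s_5 = Round(s_4, k_4) = 0x2E0E

0x2E0E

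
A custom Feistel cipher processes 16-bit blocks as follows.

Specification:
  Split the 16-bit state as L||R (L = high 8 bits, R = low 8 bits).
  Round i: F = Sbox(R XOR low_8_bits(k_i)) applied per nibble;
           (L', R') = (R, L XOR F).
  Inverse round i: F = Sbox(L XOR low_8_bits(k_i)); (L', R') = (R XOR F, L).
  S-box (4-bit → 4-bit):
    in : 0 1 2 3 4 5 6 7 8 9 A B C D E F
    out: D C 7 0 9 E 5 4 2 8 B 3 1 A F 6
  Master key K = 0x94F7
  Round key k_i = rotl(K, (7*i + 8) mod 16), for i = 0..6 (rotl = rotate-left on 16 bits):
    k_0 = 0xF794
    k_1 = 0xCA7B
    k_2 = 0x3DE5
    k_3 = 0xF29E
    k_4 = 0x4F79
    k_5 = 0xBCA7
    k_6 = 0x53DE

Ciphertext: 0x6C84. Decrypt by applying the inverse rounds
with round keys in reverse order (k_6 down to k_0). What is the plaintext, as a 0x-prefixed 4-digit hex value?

s_0 = ciphertext = 0x6C84
s_1 = InvRound(s_0, k_6) = 0xB36C
s_2 = InvRound(s_1, k_5) = 0xA5B3
s_3 = InvRound(s_2, k_4) = 0x12A5
s_4 = InvRound(s_3, k_3) = 0x8412
s_5 = InvRound(s_4, k_2) = 0x4E84
s_6 = InvRound(s_5, k_1) = 0x8A4E
s_7 = InvRound(s_6, k_0) = 0x818A

0x818A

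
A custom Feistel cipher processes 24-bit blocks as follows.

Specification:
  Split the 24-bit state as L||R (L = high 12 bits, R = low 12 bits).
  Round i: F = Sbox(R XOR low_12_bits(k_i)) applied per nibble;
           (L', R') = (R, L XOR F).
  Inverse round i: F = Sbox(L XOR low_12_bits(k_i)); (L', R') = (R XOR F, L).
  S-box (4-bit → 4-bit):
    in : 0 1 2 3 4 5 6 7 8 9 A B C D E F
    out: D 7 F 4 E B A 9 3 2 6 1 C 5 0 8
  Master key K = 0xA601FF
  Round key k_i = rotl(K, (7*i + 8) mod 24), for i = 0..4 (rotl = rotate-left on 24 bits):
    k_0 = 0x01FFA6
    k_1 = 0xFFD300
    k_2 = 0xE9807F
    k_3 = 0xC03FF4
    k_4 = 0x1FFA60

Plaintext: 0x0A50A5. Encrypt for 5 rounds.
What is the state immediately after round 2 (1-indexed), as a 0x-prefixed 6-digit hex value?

s_0 = plaintext = 0x0A50A5
s_1 = Round(s_0, k_0) = 0x0A5871
s_2 = Round(s_1, k_1) = 0x871132
s_3 = Round(s_2, k_2) = 0x132F94
s_4 = Round(s_3, k_3) = 0xF94C9F
s_5 = Round(s_4, k_4) = 0xC9F51C

0x871132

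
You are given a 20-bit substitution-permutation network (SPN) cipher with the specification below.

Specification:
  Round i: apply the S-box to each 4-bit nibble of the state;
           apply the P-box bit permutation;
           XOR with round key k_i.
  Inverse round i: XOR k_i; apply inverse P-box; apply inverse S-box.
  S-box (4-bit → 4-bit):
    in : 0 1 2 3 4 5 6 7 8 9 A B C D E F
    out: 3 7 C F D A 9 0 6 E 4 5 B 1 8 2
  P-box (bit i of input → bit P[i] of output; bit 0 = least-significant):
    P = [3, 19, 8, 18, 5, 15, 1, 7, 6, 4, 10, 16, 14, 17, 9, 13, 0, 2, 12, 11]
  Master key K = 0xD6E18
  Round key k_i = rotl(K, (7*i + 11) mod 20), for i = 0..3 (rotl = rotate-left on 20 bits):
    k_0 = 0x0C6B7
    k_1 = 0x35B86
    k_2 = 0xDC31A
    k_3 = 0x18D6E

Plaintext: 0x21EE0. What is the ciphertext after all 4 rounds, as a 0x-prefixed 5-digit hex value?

s_0 = plaintext = 0x21EE0
s_1 = Round(s_0, k_0) = 0xB9C3F
s_2 = Round(s_1, k_1) = 0x8E975
s_3 = Round(s_2, k_2) = 0x0F70E
s_4 = Round(s_3, k_3) = 0x70D4B

0x70D4B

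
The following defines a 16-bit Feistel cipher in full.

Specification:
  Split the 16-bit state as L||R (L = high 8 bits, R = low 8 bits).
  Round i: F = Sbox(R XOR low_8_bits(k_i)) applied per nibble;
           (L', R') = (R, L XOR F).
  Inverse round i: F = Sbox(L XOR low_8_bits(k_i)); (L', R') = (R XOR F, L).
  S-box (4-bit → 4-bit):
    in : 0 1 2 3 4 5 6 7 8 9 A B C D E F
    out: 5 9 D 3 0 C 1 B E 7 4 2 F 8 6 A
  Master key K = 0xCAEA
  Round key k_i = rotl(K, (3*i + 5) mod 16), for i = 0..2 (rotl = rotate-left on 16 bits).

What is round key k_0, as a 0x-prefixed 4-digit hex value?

K = 0xCAEA
k_0 = rotl(K, (3*0+5) mod 16) = rotl(K, 5) = 0x5D59

0x5D59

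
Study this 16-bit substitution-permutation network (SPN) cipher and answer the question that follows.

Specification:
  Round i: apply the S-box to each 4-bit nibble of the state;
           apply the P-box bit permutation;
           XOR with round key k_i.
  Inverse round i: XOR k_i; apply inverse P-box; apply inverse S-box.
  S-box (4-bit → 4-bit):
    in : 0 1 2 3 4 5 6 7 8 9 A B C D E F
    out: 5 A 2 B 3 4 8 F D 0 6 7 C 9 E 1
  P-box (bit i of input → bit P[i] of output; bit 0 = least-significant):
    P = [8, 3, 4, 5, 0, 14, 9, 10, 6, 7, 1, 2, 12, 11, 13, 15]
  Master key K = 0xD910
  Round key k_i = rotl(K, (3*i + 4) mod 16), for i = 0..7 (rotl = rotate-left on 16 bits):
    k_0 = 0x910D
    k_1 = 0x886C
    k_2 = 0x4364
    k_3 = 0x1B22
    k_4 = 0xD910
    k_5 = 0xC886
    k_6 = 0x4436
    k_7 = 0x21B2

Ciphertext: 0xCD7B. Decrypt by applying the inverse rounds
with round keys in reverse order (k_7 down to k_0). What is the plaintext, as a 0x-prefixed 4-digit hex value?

s_0 = ciphertext = 0xCD7B
s_1 = InvRound(s_0, k_7) = 0xE432
s_2 = InvRound(s_1, k_6) = 0xC699
s_3 = InvRound(s_2, k_5) = 0x2C8A
s_4 = InvRound(s_3, k_4) = 0x8A1B
s_5 = InvRound(s_4, k_3) = 0xD9F7
s_6 = InvRound(s_5, k_2) = 0x3A05
s_7 = InvRound(s_6, k_1) = 0x8F01
s_8 = InvRound(s_7, k_0) = 0x46C2

0x46C2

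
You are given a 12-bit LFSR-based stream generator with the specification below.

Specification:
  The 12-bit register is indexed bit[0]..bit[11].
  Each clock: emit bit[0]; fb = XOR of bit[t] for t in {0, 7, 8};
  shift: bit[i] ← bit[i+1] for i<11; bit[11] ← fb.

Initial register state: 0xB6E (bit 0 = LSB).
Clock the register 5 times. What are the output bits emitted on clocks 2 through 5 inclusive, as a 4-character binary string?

reg_0 = 0xB6E
clock 1: out=0, reg = 0xDB7
clock 2: out=1, reg = 0xEDB
clock 3: out=1, reg = 0x76D
clock 4: out=1, reg = 0x3B6
clock 5: out=0, reg = 0x1DB

1110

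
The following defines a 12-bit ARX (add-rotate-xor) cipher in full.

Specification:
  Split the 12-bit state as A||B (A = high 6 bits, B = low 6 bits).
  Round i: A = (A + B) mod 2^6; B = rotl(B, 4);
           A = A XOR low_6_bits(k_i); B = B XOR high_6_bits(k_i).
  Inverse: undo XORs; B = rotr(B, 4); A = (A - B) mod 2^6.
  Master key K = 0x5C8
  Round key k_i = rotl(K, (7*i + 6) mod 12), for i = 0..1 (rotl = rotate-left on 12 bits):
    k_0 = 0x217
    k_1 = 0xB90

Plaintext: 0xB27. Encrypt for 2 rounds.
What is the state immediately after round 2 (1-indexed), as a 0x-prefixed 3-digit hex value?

0x972

s_0 = plaintext = 0xB27
s_1 = Round(s_0, k_0) = 0x131
s_2 = Round(s_1, k_1) = 0x972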